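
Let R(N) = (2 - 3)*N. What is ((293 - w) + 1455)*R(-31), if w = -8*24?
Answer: 60140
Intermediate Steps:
R(N) = -N
w = -192
((293 - w) + 1455)*R(-31) = ((293 - 1*(-192)) + 1455)*(-1*(-31)) = ((293 + 192) + 1455)*31 = (485 + 1455)*31 = 1940*31 = 60140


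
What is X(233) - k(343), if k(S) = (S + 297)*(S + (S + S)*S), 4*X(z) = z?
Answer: -603240727/4 ≈ -1.5081e+8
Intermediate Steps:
X(z) = z/4
k(S) = (297 + S)*(S + 2*S**2) (k(S) = (297 + S)*(S + (2*S)*S) = (297 + S)*(S + 2*S**2))
X(233) - k(343) = (1/4)*233 - 343*(297 + 2*343**2 + 595*343) = 233/4 - 343*(297 + 2*117649 + 204085) = 233/4 - 343*(297 + 235298 + 204085) = 233/4 - 343*439680 = 233/4 - 1*150810240 = 233/4 - 150810240 = -603240727/4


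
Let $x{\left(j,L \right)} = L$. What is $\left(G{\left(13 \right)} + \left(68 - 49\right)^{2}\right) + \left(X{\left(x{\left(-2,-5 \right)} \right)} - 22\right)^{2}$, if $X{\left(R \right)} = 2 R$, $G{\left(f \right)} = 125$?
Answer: $1510$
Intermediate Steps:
$\left(G{\left(13 \right)} + \left(68 - 49\right)^{2}\right) + \left(X{\left(x{\left(-2,-5 \right)} \right)} - 22\right)^{2} = \left(125 + \left(68 - 49\right)^{2}\right) + \left(2 \left(-5\right) - 22\right)^{2} = \left(125 + 19^{2}\right) + \left(-10 - 22\right)^{2} = \left(125 + 361\right) + \left(-32\right)^{2} = 486 + 1024 = 1510$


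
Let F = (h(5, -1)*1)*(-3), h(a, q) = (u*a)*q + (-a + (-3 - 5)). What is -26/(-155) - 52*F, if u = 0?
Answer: -314314/155 ≈ -2027.8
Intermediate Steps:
h(a, q) = -8 - a (h(a, q) = (0*a)*q + (-a + (-3 - 5)) = 0*q + (-a - 8) = 0 + (-8 - a) = -8 - a)
F = 39 (F = ((-8 - 1*5)*1)*(-3) = ((-8 - 5)*1)*(-3) = -13*1*(-3) = -13*(-3) = 39)
-26/(-155) - 52*F = -26/(-155) - 52*39 = -26*(-1/155) - 2028 = 26/155 - 2028 = -314314/155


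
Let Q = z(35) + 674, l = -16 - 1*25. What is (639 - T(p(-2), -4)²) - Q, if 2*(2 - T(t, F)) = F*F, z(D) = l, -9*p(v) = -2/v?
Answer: -30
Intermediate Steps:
l = -41 (l = -16 - 25 = -41)
p(v) = 2/(9*v) (p(v) = -(-2)/(9*v) = 2/(9*v))
z(D) = -41
T(t, F) = 2 - F²/2 (T(t, F) = 2 - F*F/2 = 2 - F²/2)
Q = 633 (Q = -41 + 674 = 633)
(639 - T(p(-2), -4)²) - Q = (639 - (2 - ½*(-4)²)²) - 1*633 = (639 - (2 - ½*16)²) - 633 = (639 - (2 - 8)²) - 633 = (639 - 1*(-6)²) - 633 = (639 - 1*36) - 633 = (639 - 36) - 633 = 603 - 633 = -30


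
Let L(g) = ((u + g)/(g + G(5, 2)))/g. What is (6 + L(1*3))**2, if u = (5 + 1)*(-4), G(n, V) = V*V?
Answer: 25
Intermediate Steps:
G(n, V) = V**2
u = -24 (u = 6*(-4) = -24)
L(g) = (-24 + g)/(g*(4 + g)) (L(g) = ((-24 + g)/(g + 2**2))/g = ((-24 + g)/(g + 4))/g = ((-24 + g)/(4 + g))/g = (-24 + g)/(g*(4 + g)))
(6 + L(1*3))**2 = (6 + (-24 + 1*3)/(((1*3))*(4 + 1*3)))**2 = (6 + (-24 + 3)/(3*(4 + 3)))**2 = (6 + (1/3)*(-21)/7)**2 = (6 + (1/3)*(1/7)*(-21))**2 = (6 - 1)**2 = 5**2 = 25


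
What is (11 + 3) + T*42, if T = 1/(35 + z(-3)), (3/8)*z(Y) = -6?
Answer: 308/19 ≈ 16.211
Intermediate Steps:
z(Y) = -16 (z(Y) = (8/3)*(-6) = -16)
T = 1/19 (T = 1/(35 - 16) = 1/19 ≈ 0.052632)
(11 + 3) + T*42 = (11 + 3) + (1/19)*42 = 14 + 42/19 = 308/19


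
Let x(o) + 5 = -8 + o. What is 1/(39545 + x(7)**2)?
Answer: 1/39581 ≈ 2.5265e-5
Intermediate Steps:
x(o) = -13 + o (x(o) = -5 + (-8 + o) = -13 + o)
1/(39545 + x(7)**2) = 1/(39545 + (-13 + 7)**2) = 1/(39545 + (-6)**2) = 1/(39545 + 36) = 1/39581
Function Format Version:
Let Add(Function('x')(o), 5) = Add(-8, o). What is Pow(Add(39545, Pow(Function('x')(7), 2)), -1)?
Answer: Rational(1, 39581) ≈ 2.5265e-5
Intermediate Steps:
Function('x')(o) = Add(-13, o) (Function('x')(o) = Add(-5, Add(-8, o)) = Add(-13, o))
Pow(Add(39545, Pow(Function('x')(7), 2)), -1) = Pow(Add(39545, Pow(Add(-13, 7), 2)), -1) = Pow(Add(39545, Pow(-6, 2)), -1) = Pow(Add(39545, 36), -1) = Pow(39581, -1) = Rational(1, 39581)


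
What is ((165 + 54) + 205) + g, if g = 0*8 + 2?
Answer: 426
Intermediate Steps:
g = 2 (g = 0 + 2 = 2)
((165 + 54) + 205) + g = ((165 + 54) + 205) + 2 = (219 + 205) + 2 = 424 + 2 = 426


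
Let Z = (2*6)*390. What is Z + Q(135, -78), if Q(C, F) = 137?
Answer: 4817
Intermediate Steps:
Z = 4680 (Z = 12*390 = 4680)
Z + Q(135, -78) = 4680 + 137 = 4817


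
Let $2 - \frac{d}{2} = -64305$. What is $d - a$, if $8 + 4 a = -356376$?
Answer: $217710$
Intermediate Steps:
$a = -89096$ ($a = -2 + \frac{1}{4} \left(-356376\right) = -2 - 89094 = -89096$)
$d = 128614$ ($d = 4 - -128610 = 4 + 128610 = 128614$)
$d - a = 128614 - -89096 = 128614 + 89096 = 217710$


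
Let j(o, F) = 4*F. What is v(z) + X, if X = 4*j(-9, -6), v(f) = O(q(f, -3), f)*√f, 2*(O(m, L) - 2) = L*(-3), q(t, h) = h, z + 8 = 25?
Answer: -96 - 47*√17/2 ≈ -192.89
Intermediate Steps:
z = 17 (z = -8 + 25 = 17)
O(m, L) = 2 - 3*L/2 (O(m, L) = 2 + (L*(-3))/2 = 2 + (-3*L)/2 = 2 - 3*L/2)
v(f) = √f*(2 - 3*f/2) (v(f) = (2 - 3*f/2)*√f = √f*(2 - 3*f/2))
X = -96 (X = 4*(4*(-6)) = 4*(-24) = -96)
v(z) + X = √17*(4 - 3*17)/2 - 96 = √17*(4 - 51)/2 - 96 = (½)*√17*(-47) - 96 = -47*√17/2 - 96 = -96 - 47*√17/2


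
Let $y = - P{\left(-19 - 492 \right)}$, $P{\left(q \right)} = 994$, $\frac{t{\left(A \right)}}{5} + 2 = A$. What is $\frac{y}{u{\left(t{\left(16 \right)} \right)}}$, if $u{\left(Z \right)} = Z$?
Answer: $- \frac{71}{5} \approx -14.2$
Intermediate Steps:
$t{\left(A \right)} = -10 + 5 A$
$y = -994$ ($y = \left(-1\right) 994 = -994$)
$\frac{y}{u{\left(t{\left(16 \right)} \right)}} = - \frac{994}{-10 + 5 \cdot 16} = - \frac{994}{-10 + 80} = - \frac{994}{70} = \left(-994\right) \frac{1}{70} = - \frac{71}{5}$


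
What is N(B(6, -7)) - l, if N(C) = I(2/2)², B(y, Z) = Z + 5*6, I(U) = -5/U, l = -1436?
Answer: 1461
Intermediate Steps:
B(y, Z) = 30 + Z (B(y, Z) = Z + 30 = 30 + Z)
N(C) = 25 (N(C) = (-5/1)² = (-5*1)² = (-5)² = 25)
N(B(6, -7)) - l = 25 - 1*(-1436) = 25 + 1436 = 1461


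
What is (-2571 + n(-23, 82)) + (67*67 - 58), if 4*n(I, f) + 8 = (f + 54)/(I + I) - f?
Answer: 84491/46 ≈ 1836.8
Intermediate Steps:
n(I, f) = -2 - f/4 + (54 + f)/(8*I) (n(I, f) = -2 + ((f + 54)/(I + I) - f)/4 = -2 + ((54 + f)/((2*I)) - f)/4 = -2 + ((54 + f)*(1/(2*I)) - f)/4 = -2 + ((54 + f)/(2*I) - f)/4 = -2 + (-f + (54 + f)/(2*I))/4 = -2 + (-f/4 + (54 + f)/(8*I)) = -2 - f/4 + (54 + f)/(8*I))
(-2571 + n(-23, 82)) + (67*67 - 58) = (-2571 + (⅛)*(54 + 82 - 2*(-23)*(8 + 82))/(-23)) + (67*67 - 58) = (-2571 + (⅛)*(-1/23)*(54 + 82 - 2*(-23)*90)) + (4489 - 58) = (-2571 + (⅛)*(-1/23)*(54 + 82 + 4140)) + 4431 = (-2571 + (⅛)*(-1/23)*4276) + 4431 = (-2571 - 1069/46) + 4431 = -119335/46 + 4431 = 84491/46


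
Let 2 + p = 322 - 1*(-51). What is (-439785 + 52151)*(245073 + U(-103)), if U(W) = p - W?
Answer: -95182365798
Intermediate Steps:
p = 371 (p = -2 + (322 - 1*(-51)) = -2 + (322 + 51) = -2 + 373 = 371)
U(W) = 371 - W
(-439785 + 52151)*(245073 + U(-103)) = (-439785 + 52151)*(245073 + (371 - 1*(-103))) = -387634*(245073 + (371 + 103)) = -387634*(245073 + 474) = -387634*245547 = -95182365798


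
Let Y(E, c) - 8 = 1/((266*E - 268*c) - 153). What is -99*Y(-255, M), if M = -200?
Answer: -11391237/14383 ≈ -791.99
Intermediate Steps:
Y(E, c) = 8 + 1/(-153 - 268*c + 266*E) (Y(E, c) = 8 + 1/((266*E - 268*c) - 153) = 8 + 1/((-268*c + 266*E) - 153) = 8 + 1/(-153 - 268*c + 266*E))
-99*Y(-255, M) = -99*(1223 - 2128*(-255) + 2144*(-200))/(153 - 266*(-255) + 268*(-200)) = -99*(1223 + 542640 - 428800)/(153 + 67830 - 53600) = -99*115063/14383 = -11391237/14383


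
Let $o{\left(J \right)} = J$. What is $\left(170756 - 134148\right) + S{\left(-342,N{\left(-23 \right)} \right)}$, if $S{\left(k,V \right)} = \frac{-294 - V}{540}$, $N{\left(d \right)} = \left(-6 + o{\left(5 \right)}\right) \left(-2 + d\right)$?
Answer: $\frac{19768001}{540} \approx 36607.0$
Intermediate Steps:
$N{\left(d \right)} = 2 - d$ ($N{\left(d \right)} = \left(-6 + 5\right) \left(-2 + d\right) = - (-2 + d) = 2 - d$)
$S{\left(k,V \right)} = - \frac{49}{90} - \frac{V}{540}$ ($S{\left(k,V \right)} = \left(-294 - V\right) \frac{1}{540} = - \frac{49}{90} - \frac{V}{540}$)
$\left(170756 - 134148\right) + S{\left(-342,N{\left(-23 \right)} \right)} = \left(170756 - 134148\right) - \left(\frac{49}{90} + \frac{2 - -23}{540}\right) = 36608 - \left(\frac{49}{90} + \frac{2 + 23}{540}\right) = 36608 - \frac{319}{540} = \frac{19768001}{540}$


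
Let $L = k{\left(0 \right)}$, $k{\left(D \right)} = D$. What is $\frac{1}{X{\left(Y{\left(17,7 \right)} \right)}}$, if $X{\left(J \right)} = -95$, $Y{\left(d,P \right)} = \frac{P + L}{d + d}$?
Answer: $- \frac{1}{95} \approx -0.010526$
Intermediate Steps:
$L = 0$
$Y{\left(d,P \right)} = \frac{P}{2 d}$ ($Y{\left(d,P \right)} = \frac{P + 0}{d + d} = \frac{P}{2 d}$)
$\frac{1}{X{\left(Y{\left(17,7 \right)} \right)}} = \frac{1}{-95} = - \frac{1}{95}$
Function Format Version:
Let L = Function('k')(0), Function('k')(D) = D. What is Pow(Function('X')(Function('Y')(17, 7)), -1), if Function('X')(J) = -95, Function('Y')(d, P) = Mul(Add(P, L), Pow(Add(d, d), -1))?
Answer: Rational(-1, 95) ≈ -0.010526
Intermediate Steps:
L = 0
Function('Y')(d, P) = Mul(Rational(1, 2), P, Pow(d, -1)) (Function('Y')(d, P) = Mul(Add(P, 0), Pow(Add(d, d), -1)) = Mul(P, Pow(Mul(2, d), -1)) = Mul(P, Mul(Rational(1, 2), Pow(d, -1))) = Mul(Rational(1, 2), P, Pow(d, -1)))
Pow(Function('X')(Function('Y')(17, 7)), -1) = Pow(-95, -1) = Rational(-1, 95)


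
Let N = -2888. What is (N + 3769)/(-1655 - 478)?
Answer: -881/2133 ≈ -0.41303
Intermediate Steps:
(N + 3769)/(-1655 - 478) = (-2888 + 3769)/(-1655 - 478) = 881/(-2133) = 881*(-1/2133) = -881/2133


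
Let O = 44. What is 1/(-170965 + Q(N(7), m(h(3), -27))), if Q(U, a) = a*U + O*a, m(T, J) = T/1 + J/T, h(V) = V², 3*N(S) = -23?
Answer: -1/170747 ≈ -5.8566e-6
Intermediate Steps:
N(S) = -23/3 (N(S) = (⅓)*(-23) = -23/3)
m(T, J) = T + J/T (m(T, J) = T*1 + J/T = T + J/T)
Q(U, a) = 44*a + U*a (Q(U, a) = a*U + 44*a = U*a + 44*a = 44*a + U*a)
1/(-170965 + Q(N(7), m(h(3), -27))) = 1/(-170965 + (3² - 27/(3²))*(44 - 23/3)) = 1/(-170965 + (9 - 27/9)*(109/3)) = 1/(-170965 + (9 - 27*⅑)*(109/3)) = 1/(-170965 + (9 - 3)*(109/3)) = 1/(-170965 + 6*(109/3)) = 1/(-170965 + 218) = 1/(-170747) = -1/170747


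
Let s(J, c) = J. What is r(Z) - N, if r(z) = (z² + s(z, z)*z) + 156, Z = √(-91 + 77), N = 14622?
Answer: -14494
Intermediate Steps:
Z = I*√14 (Z = √(-14) = I*√14 ≈ 3.7417*I)
r(z) = 156 + 2*z² (r(z) = (z² + z*z) + 156 = (z² + z²) + 156 = 2*z² + 156 = 156 + 2*z²)
r(Z) - N = (156 + 2*(I*√14)²) - 1*14622 = (156 + 2*(-14)) - 14622 = (156 - 28) - 14622 = 128 - 14622 = -14494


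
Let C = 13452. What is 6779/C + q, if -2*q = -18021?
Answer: 121216025/13452 ≈ 9011.0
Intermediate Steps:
q = 18021/2 (q = -1/2*(-18021) = 18021/2 ≈ 9010.5)
6779/C + q = 6779/13452 + 18021/2 = 121216025/13452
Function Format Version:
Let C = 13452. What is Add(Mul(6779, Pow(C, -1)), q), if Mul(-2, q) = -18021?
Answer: Rational(121216025, 13452) ≈ 9011.0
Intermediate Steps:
q = Rational(18021, 2) (q = Mul(Rational(-1, 2), -18021) = Rational(18021, 2) ≈ 9010.5)
Add(Mul(6779, Pow(C, -1)), q) = Add(Mul(6779, Pow(13452, -1)), Rational(18021, 2)) = Add(Mul(6779, Rational(1, 13452)), Rational(18021, 2)) = Add(Rational(6779, 13452), Rational(18021, 2)) = Rational(121216025, 13452)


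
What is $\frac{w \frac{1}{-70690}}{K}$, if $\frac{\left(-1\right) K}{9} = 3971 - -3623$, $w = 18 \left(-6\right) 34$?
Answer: $- \frac{102}{134204965} \approx -7.6003 \cdot 10^{-7}$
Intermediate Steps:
$w = -3672$ ($w = \left(-108\right) 34 = -3672$)
$K = -68346$ ($K = - 9 \left(3971 - -3623\right) = - 9 \left(3971 + 3623\right) = \left(-9\right) 7594 = -68346$)
$\frac{w \frac{1}{-70690}}{K} = \frac{\left(-3672\right) \frac{1}{-70690}}{-68346} = \left(-3672\right) \left(- \frac{1}{70690}\right) \left(- \frac{1}{68346}\right) = \frac{1836}{35345} \left(- \frac{1}{68346}\right) = - \frac{102}{134204965}$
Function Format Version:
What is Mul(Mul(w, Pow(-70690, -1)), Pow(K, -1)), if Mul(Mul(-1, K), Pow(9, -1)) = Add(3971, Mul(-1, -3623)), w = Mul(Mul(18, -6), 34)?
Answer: Rational(-102, 134204965) ≈ -7.6003e-7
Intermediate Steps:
w = -3672 (w = Mul(-108, 34) = -3672)
K = -68346 (K = Mul(-9, Add(3971, Mul(-1, -3623))) = Mul(-9, Add(3971, 3623)) = Mul(-9, 7594) = -68346)
Mul(Mul(w, Pow(-70690, -1)), Pow(K, -1)) = Mul(Mul(-3672, Pow(-70690, -1)), Pow(-68346, -1)) = Mul(Mul(-3672, Rational(-1, 70690)), Rational(-1, 68346)) = Mul(Rational(1836, 35345), Rational(-1, 68346)) = Rational(-102, 134204965)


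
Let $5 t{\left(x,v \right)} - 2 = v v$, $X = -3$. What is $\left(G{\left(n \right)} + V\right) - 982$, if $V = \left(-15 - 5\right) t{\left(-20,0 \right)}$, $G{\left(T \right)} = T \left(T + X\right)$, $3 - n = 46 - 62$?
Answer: $-686$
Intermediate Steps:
$n = 19$ ($n = 3 - \left(46 - 62\right) = 3 - -16 = 3 + 16 = 19$)
$G{\left(T \right)} = T \left(-3 + T\right)$ ($G{\left(T \right)} = T \left(T - 3\right) = T \left(-3 + T\right)$)
$t{\left(x,v \right)} = \frac{2}{5} + \frac{v^{2}}{5}$ ($t{\left(x,v \right)} = \frac{2}{5} + \frac{v v}{5} = \frac{2}{5} + \frac{v^{2}}{5}$)
$V = -8$ ($V = \left(-15 - 5\right) \left(\frac{2}{5} + \frac{0^{2}}{5}\right) = \left(-15 - 5\right) \left(\frac{2}{5} + \frac{1}{5} \cdot 0\right) = - 20 \left(\frac{2}{5} + 0\right) = \left(-20\right) \frac{2}{5} = -8$)
$\left(G{\left(n \right)} + V\right) - 982 = \left(19 \left(-3 + 19\right) - 8\right) - 982 = \left(19 \cdot 16 - 8\right) - 982 = \left(304 - 8\right) - 982 = 296 - 982 = -686$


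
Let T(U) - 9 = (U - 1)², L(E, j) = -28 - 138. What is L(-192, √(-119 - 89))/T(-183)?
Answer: -166/33865 ≈ -0.0049018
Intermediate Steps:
L(E, j) = -166
T(U) = 9 + (-1 + U)² (T(U) = 9 + (U - 1)² = 9 + (-1 + U)²)
L(-192, √(-119 - 89))/T(-183) = -166/(9 + (-1 - 183)²) = -166/(9 + (-184)²) = -166/(9 + 33856) = -166/33865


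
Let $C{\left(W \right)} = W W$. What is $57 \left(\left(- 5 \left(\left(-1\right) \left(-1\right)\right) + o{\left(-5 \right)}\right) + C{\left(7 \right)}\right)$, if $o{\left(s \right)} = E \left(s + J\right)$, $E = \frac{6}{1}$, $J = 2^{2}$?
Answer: $2166$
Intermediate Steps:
$J = 4$
$E = 6$ ($E = 6 \cdot 1 = 6$)
$o{\left(s \right)} = 24 + 6 s$ ($o{\left(s \right)} = 6 \left(s + 4\right) = 6 \left(4 + s\right) = 24 + 6 s$)
$C{\left(W \right)} = W^{2}$
$57 \left(\left(- 5 \left(\left(-1\right) \left(-1\right)\right) + o{\left(-5 \right)}\right) + C{\left(7 \right)}\right) = 57 \left(\left(- 5 \left(\left(-1\right) \left(-1\right)\right) + \left(24 + 6 \left(-5\right)\right)\right) + 7^{2}\right) = 57 \left(\left(\left(-5\right) 1 + \left(24 - 30\right)\right) + 49\right) = 57 \left(\left(-5 - 6\right) + 49\right) = 57 \left(-11 + 49\right) = 57 \cdot 38 = 2166$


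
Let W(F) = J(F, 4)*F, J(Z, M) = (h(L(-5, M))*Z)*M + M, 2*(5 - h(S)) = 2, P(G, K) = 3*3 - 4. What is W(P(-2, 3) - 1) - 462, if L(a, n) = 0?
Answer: -190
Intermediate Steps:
P(G, K) = 5 (P(G, K) = 9 - 4 = 5)
h(S) = 4 (h(S) = 5 - 1/2*2 = 5 - 1 = 4)
J(Z, M) = M + 4*M*Z (J(Z, M) = (4*Z)*M + M = 4*M*Z + M = M + 4*M*Z)
W(F) = F*(4 + 16*F) (W(F) = (4*(1 + 4*F))*F = (4 + 16*F)*F = F*(4 + 16*F))
W(P(-2, 3) - 1) - 462 = 4*(5 - 1)*(1 + 4*(5 - 1)) - 462 = 4*4*(1 + 4*4) - 462 = 4*4*(1 + 16) - 462 = 4*4*17 - 462 = 272 - 462 = -190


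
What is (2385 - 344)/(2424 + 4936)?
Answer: 2041/7360 ≈ 0.27731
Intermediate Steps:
(2385 - 344)/(2424 + 4936) = 2041/7360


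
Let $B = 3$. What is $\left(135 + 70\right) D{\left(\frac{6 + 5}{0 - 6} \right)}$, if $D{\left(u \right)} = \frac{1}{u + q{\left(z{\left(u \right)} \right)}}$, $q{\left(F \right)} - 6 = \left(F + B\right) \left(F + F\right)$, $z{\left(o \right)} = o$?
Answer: $-1845$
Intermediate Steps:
$q{\left(F \right)} = 6 + 2 F \left(3 + F\right)$ ($q{\left(F \right)} = 6 + \left(F + 3\right) \left(F + F\right) = 6 + \left(3 + F\right) 2 F = 6 + 2 F \left(3 + F\right)$)
$D{\left(u \right)} = \frac{1}{6 + 2 u^{2} + 7 u}$ ($D{\left(u \right)} = \frac{1}{u + \left(6 + 2 u^{2} + 6 u\right)} = \frac{1}{6 + 2 u^{2} + 7 u}$)
$\left(135 + 70\right) D{\left(\frac{6 + 5}{0 - 6} \right)} = \frac{135 + 70}{6 + 2 \left(\frac{6 + 5}{0 - 6}\right)^{2} + 7 \frac{6 + 5}{0 - 6}} = \frac{205}{6 + 2 \left(\frac{11}{-6}\right)^{2} + 7 \frac{11}{-6}} = \frac{205}{6 + 2 \left(11 \left(- \frac{1}{6}\right)\right)^{2} + 7 \cdot 11 \left(- \frac{1}{6}\right)} = \frac{205}{6 + 2 \left(- \frac{11}{6}\right)^{2} + 7 \left(- \frac{11}{6}\right)} = \frac{205}{6 + 2 \cdot \frac{121}{36} - \frac{77}{6}} = \frac{205}{6 + \frac{121}{18} - \frac{77}{6}} = \frac{205}{- \frac{1}{9}} = 205 \left(-9\right) = -1845$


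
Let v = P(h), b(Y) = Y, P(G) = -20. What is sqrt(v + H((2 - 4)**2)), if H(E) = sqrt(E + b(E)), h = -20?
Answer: sqrt(-20 + 2*sqrt(2)) ≈ 4.1439*I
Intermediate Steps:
v = -20
H(E) = sqrt(2)*sqrt(E) (H(E) = sqrt(E + E) = sqrt(2*E) = sqrt(2)*sqrt(E))
sqrt(v + H((2 - 4)**2)) = sqrt(-20 + sqrt(2)*sqrt((2 - 4)**2)) = sqrt(-20 + sqrt(2)*sqrt((-2)**2)) = sqrt(-20 + sqrt(2)*sqrt(4)) = sqrt(-20 + sqrt(2)*2) = sqrt(-20 + 2*sqrt(2))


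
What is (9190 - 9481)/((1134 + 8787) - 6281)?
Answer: -291/3640 ≈ -0.079945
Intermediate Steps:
(9190 - 9481)/((1134 + 8787) - 6281) = -291/(9921 - 6281) = -291/3640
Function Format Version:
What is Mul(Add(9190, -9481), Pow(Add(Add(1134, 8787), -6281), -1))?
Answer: Rational(-291, 3640) ≈ -0.079945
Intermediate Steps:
Mul(Add(9190, -9481), Pow(Add(Add(1134, 8787), -6281), -1)) = Mul(-291, Pow(Add(9921, -6281), -1)) = Mul(-291, Pow(3640, -1)) = Mul(-291, Rational(1, 3640)) = Rational(-291, 3640)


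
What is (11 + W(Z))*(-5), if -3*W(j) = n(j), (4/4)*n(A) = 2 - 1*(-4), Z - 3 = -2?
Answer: -45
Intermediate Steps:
Z = 1 (Z = 3 - 2 = 1)
n(A) = 6 (n(A) = 2 - 1*(-4) = 2 + 4 = 6)
W(j) = -2 (W(j) = -⅓*6 = -2)
(11 + W(Z))*(-5) = (11 - 2)*(-5) = 9*(-5) = -45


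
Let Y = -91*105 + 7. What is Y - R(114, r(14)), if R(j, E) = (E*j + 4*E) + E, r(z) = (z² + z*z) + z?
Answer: -57862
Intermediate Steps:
r(z) = z + 2*z² (r(z) = (z² + z²) + z = 2*z² + z = z + 2*z²)
R(j, E) = 5*E + E*j (R(j, E) = (4*E + E*j) + E = 5*E + E*j)
Y = -9548 (Y = -9555 + 7 = -9548)
Y - R(114, r(14)) = -9548 - 14*(1 + 2*14)*(5 + 114) = -9548 - 14*(1 + 28)*119 = -9548 - 14*29*119 = -9548 - 406*119 = -9548 - 1*48314 = -9548 - 48314 = -57862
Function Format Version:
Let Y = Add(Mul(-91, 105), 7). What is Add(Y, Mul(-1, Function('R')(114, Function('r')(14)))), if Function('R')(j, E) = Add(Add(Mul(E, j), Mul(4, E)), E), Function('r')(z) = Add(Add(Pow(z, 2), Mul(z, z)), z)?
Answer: -57862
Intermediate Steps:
Function('r')(z) = Add(z, Mul(2, Pow(z, 2))) (Function('r')(z) = Add(Add(Pow(z, 2), Pow(z, 2)), z) = Add(Mul(2, Pow(z, 2)), z) = Add(z, Mul(2, Pow(z, 2))))
Function('R')(j, E) = Add(Mul(5, E), Mul(E, j)) (Function('R')(j, E) = Add(Add(Mul(4, E), Mul(E, j)), E) = Add(Mul(5, E), Mul(E, j)))
Y = -9548 (Y = Add(-9555, 7) = -9548)
Add(Y, Mul(-1, Function('R')(114, Function('r')(14)))) = Add(-9548, Mul(-1, Mul(Mul(14, Add(1, Mul(2, 14))), Add(5, 114)))) = Add(-9548, Mul(-1, Mul(Mul(14, Add(1, 28)), 119))) = Add(-9548, Mul(-1, Mul(Mul(14, 29), 119))) = Add(-9548, Mul(-1, Mul(406, 119))) = Add(-9548, Mul(-1, 48314)) = Add(-9548, -48314) = -57862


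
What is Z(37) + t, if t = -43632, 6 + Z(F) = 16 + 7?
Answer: -43615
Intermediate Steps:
Z(F) = 17 (Z(F) = -6 + (16 + 7) = -6 + 23 = 17)
Z(37) + t = 17 - 43632 = -43615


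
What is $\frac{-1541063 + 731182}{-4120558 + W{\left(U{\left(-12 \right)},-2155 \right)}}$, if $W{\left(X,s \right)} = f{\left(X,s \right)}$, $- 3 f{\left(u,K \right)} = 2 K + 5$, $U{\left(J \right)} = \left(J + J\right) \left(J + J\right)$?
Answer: $\frac{809881}{4119123} \approx 0.19661$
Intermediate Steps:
$U{\left(J \right)} = 4 J^{2}$ ($U{\left(J \right)} = 2 J 2 J = 4 J^{2}$)
$f{\left(u,K \right)} = - \frac{5}{3} - \frac{2 K}{3}$ ($f{\left(u,K \right)} = - \frac{2 K + 5}{3} = - \frac{5 + 2 K}{3} = - \frac{5}{3} - \frac{2 K}{3}$)
$W{\left(X,s \right)} = - \frac{5}{3} - \frac{2 s}{3}$
$\frac{-1541063 + 731182}{-4120558 + W{\left(U{\left(-12 \right)},-2155 \right)}} = \frac{-1541063 + 731182}{-4120558 - -1435} = - \frac{809881}{-4120558 + \left(- \frac{5}{3} + \frac{4310}{3}\right)} = - \frac{809881}{-4120558 + 1435} = - \frac{809881}{-4119123} = \left(-809881\right) \left(- \frac{1}{4119123}\right) = \frac{809881}{4119123}$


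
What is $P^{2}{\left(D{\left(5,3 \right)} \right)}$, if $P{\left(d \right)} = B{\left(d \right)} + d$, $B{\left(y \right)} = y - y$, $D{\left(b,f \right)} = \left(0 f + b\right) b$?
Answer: $625$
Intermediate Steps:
$D{\left(b,f \right)} = b^{2}$ ($D{\left(b,f \right)} = \left(0 + b\right) b = b b = b^{2}$)
$B{\left(y \right)} = 0$
$P{\left(d \right)} = d$ ($P{\left(d \right)} = 0 + d = d$)
$P^{2}{\left(D{\left(5,3 \right)} \right)} = \left(5^{2}\right)^{2} = 25^{2} = 625$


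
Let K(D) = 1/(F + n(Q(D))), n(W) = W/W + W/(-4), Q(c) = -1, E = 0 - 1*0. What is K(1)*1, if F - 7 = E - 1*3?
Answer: 4/21 ≈ 0.19048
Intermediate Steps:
E = 0 (E = 0 + 0 = 0)
F = 4 (F = 7 + (0 - 1*3) = 7 + (0 - 3) = 7 - 3 = 4)
n(W) = 1 - W/4 (n(W) = 1 + W*(-¼) = 1 - W/4)
K(D) = 4/21 (K(D) = 1/(4 + (1 - ¼*(-1))) = 1/(4 + (1 + ¼)) = 1/(4 + 5/4) = 1/(21/4) = 4/21)
K(1)*1 = (4/21)*1 = 4/21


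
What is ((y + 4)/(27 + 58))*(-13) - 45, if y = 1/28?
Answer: -108569/2380 ≈ -45.617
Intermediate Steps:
y = 1/28 ≈ 0.035714
((y + 4)/(27 + 58))*(-13) - 45 = ((1/28 + 4)/(27 + 58))*(-13) - 45 = ((113/28)/85)*(-13) - 45 = ((113/28)*(1/85))*(-13) - 45 = (113/2380)*(-13) - 45 = -1469/2380 - 45 = -108569/2380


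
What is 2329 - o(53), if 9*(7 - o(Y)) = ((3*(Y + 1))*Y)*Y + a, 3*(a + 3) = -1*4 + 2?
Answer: 1427857/27 ≈ 52884.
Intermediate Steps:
a = -11/3 (a = -3 + (-1*4 + 2)/3 = -3 + (-4 + 2)/3 = -3 + (⅓)*(-2) = -3 - ⅔ = -11/3 ≈ -3.6667)
o(Y) = 200/27 - Y²*(3 + 3*Y)/9 (o(Y) = 7 - (((3*(Y + 1))*Y)*Y - 11/3)/9 = 7 - (((3*(1 + Y))*Y)*Y - 11/3)/9 = 7 - (((3 + 3*Y)*Y)*Y - 11/3)/9 = 7 - ((Y*(3 + 3*Y))*Y - 11/3)/9 = 7 - (Y²*(3 + 3*Y) - 11/3)/9 = 7 - (-11/3 + Y²*(3 + 3*Y))/9 = 7 + (11/27 - Y²*(3 + 3*Y)/9) = 200/27 - Y²*(3 + 3*Y)/9)
2329 - o(53) = 2329 - (200/27 - ⅓*53² - ⅓*53³) = 2329 - (200/27 - ⅓*2809 - ⅓*148877) = 2329 - (200/27 - 2809/3 - 148877/3) = 2329 - 1*(-1364974/27) = 2329 + 1364974/27 = 1427857/27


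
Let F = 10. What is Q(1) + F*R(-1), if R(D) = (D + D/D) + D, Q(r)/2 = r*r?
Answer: -8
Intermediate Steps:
Q(r) = 2*r**2 (Q(r) = 2*(r*r) = 2*r**2)
R(D) = 1 + 2*D (R(D) = (D + 1) + D = (1 + D) + D = 1 + 2*D)
Q(1) + F*R(-1) = 2*1**2 + 10*(1 + 2*(-1)) = 2*1 + 10*(1 - 2) = 2 + 10*(-1) = 2 - 10 = -8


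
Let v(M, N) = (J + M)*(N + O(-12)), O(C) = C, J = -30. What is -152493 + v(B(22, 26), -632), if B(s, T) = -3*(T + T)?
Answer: -32709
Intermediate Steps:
B(s, T) = -6*T
v(M, N) = (-30 + M)*(-12 + N) (v(M, N) = (-30 + M)*(N - 12) = (-30 + M)*(-12 + N))
-152493 + v(B(22, 26), -632) = -152493 + (360 - 30*(-632) - (-72)*26 - 6*26*(-632)) = -152493 + (360 + 18960 - 12*(-156) - 156*(-632)) = -152493 + (360 + 18960 + 1872 + 98592) = -152493 + 119784 = -32709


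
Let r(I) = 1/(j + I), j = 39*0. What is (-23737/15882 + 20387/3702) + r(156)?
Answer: 1023918359/254779044 ≈ 4.0188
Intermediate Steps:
j = 0
r(I) = 1/I (r(I) = 1/(0 + I) = 1/I)
(-23737/15882 + 20387/3702) + r(156) = (-23737/15882 + 20387/3702) + 1/156 = 6553110/1633199 + 1/156 = 1023918359/254779044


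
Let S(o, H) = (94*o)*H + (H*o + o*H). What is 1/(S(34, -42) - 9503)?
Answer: -1/146591 ≈ -6.8217e-6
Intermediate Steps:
S(o, H) = 96*H*o (S(o, H) = 94*H*o + (H*o + H*o) = 94*H*o + 2*H*o = 96*H*o)
1/(S(34, -42) - 9503) = 1/(96*(-42)*34 - 9503) = 1/(-137088 - 9503) = 1/(-146591) = -1/146591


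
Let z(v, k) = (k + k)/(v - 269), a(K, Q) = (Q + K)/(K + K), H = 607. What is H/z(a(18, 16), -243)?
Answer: 2928775/8748 ≈ 334.79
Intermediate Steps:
a(K, Q) = (K + Q)/(2*K) (a(K, Q) = (K + Q)/((2*K)) = (K + Q)*(1/(2*K)) = (K + Q)/(2*K))
z(v, k) = 2*k/(-269 + v) (z(v, k) = (2*k)/(-269 + v) = 2*k/(-269 + v))
H/z(a(18, 16), -243) = 607/((2*(-243)/(-269 + (½)*(18 + 16)/18))) = 607/((2*(-243)/(-269 + (½)*(1/18)*34))) = 607/((2*(-243)/(-269 + 17/18))) = 607/((2*(-243)/(-4825/18))) = 607/((2*(-243)*(-18/4825))) = 607/(8748/4825) = 607*(4825/8748) = 2928775/8748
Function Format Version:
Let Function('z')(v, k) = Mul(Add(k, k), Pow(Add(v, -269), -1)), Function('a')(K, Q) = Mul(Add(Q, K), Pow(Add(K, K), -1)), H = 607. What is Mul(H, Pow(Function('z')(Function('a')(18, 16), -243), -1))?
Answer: Rational(2928775, 8748) ≈ 334.79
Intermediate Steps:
Function('a')(K, Q) = Mul(Rational(1, 2), Pow(K, -1), Add(K, Q)) (Function('a')(K, Q) = Mul(Add(K, Q), Pow(Mul(2, K), -1)) = Mul(Add(K, Q), Mul(Rational(1, 2), Pow(K, -1))) = Mul(Rational(1, 2), Pow(K, -1), Add(K, Q)))
Function('z')(v, k) = Mul(2, k, Pow(Add(-269, v), -1)) (Function('z')(v, k) = Mul(Mul(2, k), Pow(Add(-269, v), -1)) = Mul(2, k, Pow(Add(-269, v), -1)))
Mul(H, Pow(Function('z')(Function('a')(18, 16), -243), -1)) = Mul(607, Pow(Mul(2, -243, Pow(Add(-269, Mul(Rational(1, 2), Pow(18, -1), Add(18, 16))), -1)), -1)) = Mul(607, Pow(Mul(2, -243, Pow(Add(-269, Mul(Rational(1, 2), Rational(1, 18), 34)), -1)), -1)) = Mul(607, Pow(Mul(2, -243, Pow(Add(-269, Rational(17, 18)), -1)), -1)) = Mul(607, Pow(Mul(2, -243, Pow(Rational(-4825, 18), -1)), -1)) = Mul(607, Pow(Mul(2, -243, Rational(-18, 4825)), -1)) = Mul(607, Pow(Rational(8748, 4825), -1)) = Mul(607, Rational(4825, 8748)) = Rational(2928775, 8748)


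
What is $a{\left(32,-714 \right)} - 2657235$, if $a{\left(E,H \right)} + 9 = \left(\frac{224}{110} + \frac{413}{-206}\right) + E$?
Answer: $- \frac{30106211603}{11330} \approx -2.6572 \cdot 10^{6}$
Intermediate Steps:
$a{\left(E,H \right)} = - \frac{101613}{11330} + E$ ($a{\left(E,H \right)} = -9 + \left(\left(\frac{224}{110} + \frac{413}{-206}\right) + E\right) = -9 + \left(\left(224 \cdot \frac{1}{110} + 413 \left(- \frac{1}{206}\right)\right) + E\right) = -9 + \left(\left(\frac{112}{55} - \frac{413}{206}\right) + E\right) = -9 + \left(\frac{357}{11330} + E\right) = - \frac{101613}{11330} + E$)
$a{\left(32,-714 \right)} - 2657235 = \left(- \frac{101613}{11330} + 32\right) - 2657235 = \frac{260947}{11330} - 2657235 = - \frac{30106211603}{11330}$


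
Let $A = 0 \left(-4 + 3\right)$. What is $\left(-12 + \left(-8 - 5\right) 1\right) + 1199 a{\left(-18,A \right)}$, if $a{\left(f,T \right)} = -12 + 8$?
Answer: $-4821$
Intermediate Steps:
$A = 0$ ($A = 0 \left(-1\right) = 0$)
$a{\left(f,T \right)} = -4$
$\left(-12 + \left(-8 - 5\right) 1\right) + 1199 a{\left(-18,A \right)} = \left(-12 + \left(-8 - 5\right) 1\right) + 1199 \left(-4\right) = \left(-12 + \left(-8 - 5\right) 1\right) - 4796 = \left(-12 - 13\right) - 4796 = -25 - 4796 = -4821$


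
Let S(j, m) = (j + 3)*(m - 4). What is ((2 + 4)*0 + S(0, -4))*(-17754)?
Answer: 426096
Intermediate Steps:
S(j, m) = (-4 + m)*(3 + j) (S(j, m) = (3 + j)*(-4 + m) = (-4 + m)*(3 + j))
((2 + 4)*0 + S(0, -4))*(-17754) = ((2 + 4)*0 + (-12 - 4*0 + 3*(-4) + 0*(-4)))*(-17754) = (6*0 + (-12 + 0 - 12 + 0))*(-17754) = (0 - 24)*(-17754) = -24*(-17754) = 426096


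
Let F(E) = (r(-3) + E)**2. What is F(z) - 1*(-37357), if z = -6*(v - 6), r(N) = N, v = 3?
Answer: 37582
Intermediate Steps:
z = 18 (z = -6*(3 - 6) = -6*(-3) = 18)
F(E) = (-3 + E)**2
F(z) - 1*(-37357) = (-3 + 18)**2 - 1*(-37357) = 15**2 + 37357 = 225 + 37357 = 37582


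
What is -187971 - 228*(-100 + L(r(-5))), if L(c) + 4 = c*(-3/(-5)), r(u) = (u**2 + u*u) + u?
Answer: -170415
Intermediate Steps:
r(u) = u + 2*u**2 (r(u) = (u**2 + u**2) + u = 2*u**2 + u = u + 2*u**2)
L(c) = -4 + 3*c/5 (L(c) = -4 + c*(-3/(-5)) = -4 + c*(-3*(-1/5)) = -4 + c*(3/5) = -4 + 3*c/5)
-187971 - 228*(-100 + L(r(-5))) = -187971 - 228*(-100 + (-4 + 3*(-5*(1 + 2*(-5)))/5)) = -187971 - 228*(-100 + (-4 + 3*(-5*(1 - 10))/5)) = -187971 - 228*(-100 + (-4 + 3*(-5*(-9))/5)) = -187971 - 228*(-100 + (-4 + (3/5)*45)) = -187971 - 228*(-100 + (-4 + 27)) = -187971 - 228*(-100 + 23) = -187971 - 228*(-77) = -187971 + 17556 = -170415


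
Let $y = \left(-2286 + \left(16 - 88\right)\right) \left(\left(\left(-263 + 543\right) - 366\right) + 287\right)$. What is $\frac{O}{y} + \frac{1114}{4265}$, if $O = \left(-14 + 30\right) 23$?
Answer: $\frac{263209846}{1010715435} \approx 0.26042$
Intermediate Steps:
$O = 368$ ($O = 16 \cdot 23 = 368$)
$y = -473958$ ($y = \left(-2286 + \left(16 - 88\right)\right) \left(\left(280 - 366\right) + 287\right) = \left(-2286 - 72\right) \left(-86 + 287\right) = \left(-2358\right) 201 = -473958$)
$\frac{O}{y} + \frac{1114}{4265} = \frac{368}{-473958} + \frac{1114}{4265} = 368 \left(- \frac{1}{473958}\right) + 1114 \cdot \frac{1}{4265} = - \frac{184}{236979} + \frac{1114}{4265} = \frac{263209846}{1010715435}$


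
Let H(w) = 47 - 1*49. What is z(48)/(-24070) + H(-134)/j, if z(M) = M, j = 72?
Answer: -12899/433260 ≈ -0.029772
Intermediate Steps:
H(w) = -2 (H(w) = 47 - 49 = -2)
z(48)/(-24070) + H(-134)/j = 48/(-24070) - 2/72 = 48*(-1/24070) - 2*1/72 = -24/12035 - 1/36 = -12899/433260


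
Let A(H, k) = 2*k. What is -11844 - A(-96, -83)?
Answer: -11678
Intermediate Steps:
-11844 - A(-96, -83) = -11844 - 2*(-83) = -11844 - 1*(-166) = -11844 + 166 = -11678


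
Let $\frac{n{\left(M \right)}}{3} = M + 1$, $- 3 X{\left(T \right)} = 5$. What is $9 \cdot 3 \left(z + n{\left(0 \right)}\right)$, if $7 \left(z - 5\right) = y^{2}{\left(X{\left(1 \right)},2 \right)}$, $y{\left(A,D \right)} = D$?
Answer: $\frac{1620}{7} \approx 231.43$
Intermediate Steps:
$X{\left(T \right)} = - \frac{5}{3}$ ($X{\left(T \right)} = \left(- \frac{1}{3}\right) 5 = - \frac{5}{3}$)
$n{\left(M \right)} = 3 + 3 M$ ($n{\left(M \right)} = 3 \left(M + 1\right) = 3 \left(1 + M\right) = 3 + 3 M$)
$z = \frac{39}{7}$ ($z = 5 + \frac{2^{2}}{7} = 5 + \frac{1}{7} \cdot 4 = 5 + \frac{4}{7} = \frac{39}{7} \approx 5.5714$)
$9 \cdot 3 \left(z + n{\left(0 \right)}\right) = 9 \cdot 3 \left(\frac{39}{7} + \left(3 + 3 \cdot 0\right)\right) = 27 \left(\frac{39}{7} + \left(3 + 0\right)\right) = 27 \left(\frac{39}{7} + 3\right) = 27 \cdot \frac{60}{7} = \frac{1620}{7}$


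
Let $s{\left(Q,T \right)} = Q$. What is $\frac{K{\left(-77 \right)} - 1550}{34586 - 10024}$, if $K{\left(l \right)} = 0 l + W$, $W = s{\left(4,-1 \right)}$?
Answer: $- \frac{773}{12281} \approx -0.062943$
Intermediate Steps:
$W = 4$
$K{\left(l \right)} = 4$ ($K{\left(l \right)} = 0 l + 4 = 0 + 4 = 4$)
$\frac{K{\left(-77 \right)} - 1550}{34586 - 10024} = \frac{4 - 1550}{34586 - 10024} = - \frac{1546}{24562} = \left(-1546\right) \frac{1}{24562} = - \frac{773}{12281}$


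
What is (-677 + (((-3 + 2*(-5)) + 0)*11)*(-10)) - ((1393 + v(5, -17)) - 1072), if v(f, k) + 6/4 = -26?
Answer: 919/2 ≈ 459.50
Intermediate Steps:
v(f, k) = -55/2 (v(f, k) = -3/2 - 26 = -55/2)
(-677 + (((-3 + 2*(-5)) + 0)*11)*(-10)) - ((1393 + v(5, -17)) - 1072) = (-677 + (((-3 + 2*(-5)) + 0)*11)*(-10)) - ((1393 - 55/2) - 1072) = (-677 + (((-3 - 10) + 0)*11)*(-10)) - (2731/2 - 1072) = (-677 + ((-13 + 0)*11)*(-10)) - 1*587/2 = (-677 - 13*11*(-10)) - 587/2 = (-677 - 143*(-10)) - 587/2 = (-677 + 1430) - 587/2 = 753 - 587/2 = 919/2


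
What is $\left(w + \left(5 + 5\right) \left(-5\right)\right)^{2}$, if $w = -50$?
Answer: $10000$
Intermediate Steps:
$\left(w + \left(5 + 5\right) \left(-5\right)\right)^{2} = \left(-50 + \left(5 + 5\right) \left(-5\right)\right)^{2} = \left(-50 + 10 \left(-5\right)\right)^{2} = \left(-50 - 50\right)^{2} = \left(-100\right)^{2} = 10000$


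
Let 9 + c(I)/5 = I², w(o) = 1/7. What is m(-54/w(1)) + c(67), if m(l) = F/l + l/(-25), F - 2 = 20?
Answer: 105911167/4725 ≈ 22415.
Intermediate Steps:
F = 22 (F = 2 + 20 = 22)
w(o) = ⅐
c(I) = -45 + 5*I²
m(l) = 22/l - l/25 (m(l) = 22/l + l/(-25) = 22/l + l*(-1/25) = 22/l - l/25)
m(-54/w(1)) + c(67) = (22/((-54/⅐)) - (-54)/(25*⅐)) + (-45 + 5*67²) = (22/((-54*7)) - (-54)*7/25) + (-45 + 5*4489) = (22/(-378) - 1/25*(-378)) + (-45 + 22445) = (22*(-1/378) + 378/25) + 22400 = (-11/189 + 378/25) + 22400 = 71167/4725 + 22400 = 105911167/4725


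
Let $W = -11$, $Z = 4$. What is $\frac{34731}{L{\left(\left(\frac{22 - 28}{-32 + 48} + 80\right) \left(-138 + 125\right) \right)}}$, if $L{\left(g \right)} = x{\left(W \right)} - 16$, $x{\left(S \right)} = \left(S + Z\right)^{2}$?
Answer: $\frac{11577}{11} \approx 1052.5$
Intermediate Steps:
$x{\left(S \right)} = \left(4 + S\right)^{2}$ ($x{\left(S \right)} = \left(S + 4\right)^{2} = \left(4 + S\right)^{2}$)
$L{\left(g \right)} = 33$ ($L{\left(g \right)} = \left(4 - 11\right)^{2} - 16 = \left(-7\right)^{2} - 16 = 49 - 16 = 33$)
$\frac{34731}{L{\left(\left(\frac{22 - 28}{-32 + 48} + 80\right) \left(-138 + 125\right) \right)}} = \frac{34731}{33} = 34731 \cdot \frac{1}{33} = \frac{11577}{11}$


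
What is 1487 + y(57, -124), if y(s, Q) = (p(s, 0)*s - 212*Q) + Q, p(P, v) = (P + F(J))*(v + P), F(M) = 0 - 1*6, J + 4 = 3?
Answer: 193350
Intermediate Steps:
J = -1 (J = -4 + 3 = -1)
F(M) = -6 (F(M) = 0 - 6 = -6)
p(P, v) = (-6 + P)*(P + v) (p(P, v) = (P - 6)*(v + P) = (-6 + P)*(P + v))
y(s, Q) = -211*Q + s*(s² - 6*s) (y(s, Q) = ((s² - 6*s - 6*0 + s*0)*s - 212*Q) + Q = ((s² - 6*s + 0 + 0)*s - 212*Q) + Q = ((s² - 6*s)*s - 212*Q) + Q = (s*(s² - 6*s) - 212*Q) + Q = (-212*Q + s*(s² - 6*s)) + Q = -211*Q + s*(s² - 6*s))
1487 + y(57, -124) = 1487 + (-211*(-124) + 57²*(-6 + 57)) = 1487 + (26164 + 3249*51) = 1487 + (26164 + 165699) = 1487 + 191863 = 193350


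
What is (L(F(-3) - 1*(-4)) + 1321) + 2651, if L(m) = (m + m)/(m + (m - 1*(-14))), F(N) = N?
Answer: 31777/8 ≈ 3972.1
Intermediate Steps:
L(m) = 2*m/(14 + 2*m) (L(m) = (2*m)/(m + (m + 14)) = (2*m)/(m + (14 + m)) = (2*m)/(14 + 2*m) = 2*m/(14 + 2*m))
(L(F(-3) - 1*(-4)) + 1321) + 2651 = ((-3 - 1*(-4))/(7 + (-3 - 1*(-4))) + 1321) + 2651 = ((-3 + 4)/(7 + (-3 + 4)) + 1321) + 2651 = (1/(7 + 1) + 1321) + 2651 = (1/8 + 1321) + 2651 = (1*(⅛) + 1321) + 2651 = (⅛ + 1321) + 2651 = 10569/8 + 2651 = 31777/8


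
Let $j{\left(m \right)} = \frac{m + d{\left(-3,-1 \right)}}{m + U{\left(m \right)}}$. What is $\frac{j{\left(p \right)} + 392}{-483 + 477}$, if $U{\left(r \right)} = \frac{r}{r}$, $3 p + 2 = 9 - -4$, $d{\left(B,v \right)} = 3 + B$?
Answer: $- \frac{1833}{28} \approx -65.464$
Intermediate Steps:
$p = \frac{11}{3}$ ($p = - \frac{2}{3} + \frac{9 - -4}{3} = - \frac{2}{3} + \frac{9 + 4}{3} = - \frac{2}{3} + \frac{1}{3} \cdot 13 = - \frac{2}{3} + \frac{13}{3} = \frac{11}{3} \approx 3.6667$)
$U{\left(r \right)} = 1$
$j{\left(m \right)} = \frac{m}{1 + m}$ ($j{\left(m \right)} = \frac{m + \left(3 - 3\right)}{m + 1} = \frac{m + 0}{1 + m} = \frac{m}{1 + m}$)
$\frac{j{\left(p \right)} + 392}{-483 + 477} = \frac{\frac{11}{3 \left(1 + \frac{11}{3}\right)} + 392}{-483 + 477} = \frac{\frac{11}{3 \cdot \frac{14}{3}} + 392}{-6} = \left(\frac{11}{3} \cdot \frac{3}{14} + 392\right) \left(- \frac{1}{6}\right) = \left(\frac{11}{14} + 392\right) \left(- \frac{1}{6}\right) = \frac{5499}{14} \left(- \frac{1}{6}\right) = - \frac{1833}{28}$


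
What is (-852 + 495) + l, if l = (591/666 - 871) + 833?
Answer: -87493/222 ≈ -394.11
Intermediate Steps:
l = -8239/222 (l = (591*(1/666) - 871) + 833 = (197/222 - 871) + 833 = -193165/222 + 833 = -8239/222 ≈ -37.113)
(-852 + 495) + l = (-852 + 495) - 8239/222 = -357 - 8239/222 = -87493/222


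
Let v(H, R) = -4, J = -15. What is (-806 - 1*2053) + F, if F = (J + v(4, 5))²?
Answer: -2498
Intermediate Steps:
F = 361 (F = (-15 - 4)² = (-19)² = 361)
(-806 - 1*2053) + F = (-806 - 1*2053) + 361 = (-806 - 2053) + 361 = -2859 + 361 = -2498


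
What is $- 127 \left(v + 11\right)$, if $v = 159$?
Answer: $-21590$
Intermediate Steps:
$- 127 \left(v + 11\right) = - 127 \left(159 + 11\right) = \left(-127\right) 170 = -21590$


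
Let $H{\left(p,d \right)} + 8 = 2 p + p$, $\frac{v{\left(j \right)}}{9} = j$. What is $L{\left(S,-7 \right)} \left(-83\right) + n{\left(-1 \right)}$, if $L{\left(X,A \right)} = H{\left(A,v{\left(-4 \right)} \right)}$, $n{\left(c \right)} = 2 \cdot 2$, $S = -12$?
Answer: $2411$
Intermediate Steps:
$v{\left(j \right)} = 9 j$
$H{\left(p,d \right)} = -8 + 3 p$ ($H{\left(p,d \right)} = -8 + \left(2 p + p\right) = -8 + 3 p$)
$n{\left(c \right)} = 4$
$L{\left(X,A \right)} = -8 + 3 A$
$L{\left(S,-7 \right)} \left(-83\right) + n{\left(-1 \right)} = \left(-8 + 3 \left(-7\right)\right) \left(-83\right) + 4 = \left(-8 - 21\right) \left(-83\right) + 4 = \left(-29\right) \left(-83\right) + 4 = 2407 + 4 = 2411$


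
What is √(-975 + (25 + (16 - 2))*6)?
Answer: I*√741 ≈ 27.221*I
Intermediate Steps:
√(-975 + (25 + (16 - 2))*6) = √(-975 + (25 + 14)*6) = √(-975 + 39*6) = √(-975 + 234) = √(-741) = I*√741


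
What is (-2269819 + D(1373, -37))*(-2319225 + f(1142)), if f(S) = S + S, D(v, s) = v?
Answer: 5255855543686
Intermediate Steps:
f(S) = 2*S
(-2269819 + D(1373, -37))*(-2319225 + f(1142)) = (-2269819 + 1373)*(-2319225 + 2*1142) = -2268446*(-2319225 + 2284) = -2268446*(-2316941) = 5255855543686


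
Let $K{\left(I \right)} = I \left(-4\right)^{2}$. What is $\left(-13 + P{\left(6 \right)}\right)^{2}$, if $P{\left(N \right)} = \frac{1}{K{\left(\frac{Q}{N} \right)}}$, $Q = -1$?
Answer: $\frac{11449}{64} \approx 178.89$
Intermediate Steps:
$K{\left(I \right)} = 16 I$ ($K{\left(I \right)} = I 16 = 16 I$)
$P{\left(N \right)} = - \frac{N}{16}$ ($P{\left(N \right)} = \frac{1}{16 \left(- \frac{1}{N}\right)} = \frac{1}{\left(-16\right) \frac{1}{N}} = - \frac{N}{16}$)
$\left(-13 + P{\left(6 \right)}\right)^{2} = \left(-13 - \frac{3}{8}\right)^{2} = \left(- \frac{107}{8}\right)^{2} = \frac{11449}{64}$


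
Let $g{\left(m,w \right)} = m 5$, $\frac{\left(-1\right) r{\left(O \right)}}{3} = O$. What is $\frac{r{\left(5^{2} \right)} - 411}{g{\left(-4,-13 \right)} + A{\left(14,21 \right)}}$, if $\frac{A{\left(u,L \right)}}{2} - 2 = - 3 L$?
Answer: $\frac{243}{71} \approx 3.4225$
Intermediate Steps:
$r{\left(O \right)} = - 3 O$
$g{\left(m,w \right)} = 5 m$
$A{\left(u,L \right)} = 4 - 6 L$ ($A{\left(u,L \right)} = 4 + 2 \left(- 3 L\right) = 4 - 6 L$)
$\frac{r{\left(5^{2} \right)} - 411}{g{\left(-4,-13 \right)} + A{\left(14,21 \right)}} = \frac{- 3 \cdot 5^{2} - 411}{5 \left(-4\right) + \left(4 - 126\right)} = \frac{\left(-3\right) 25 - 411}{-20 + \left(4 - 126\right)} = \frac{-75 - 411}{-20 - 122} = - \frac{486}{-142} = \left(-486\right) \left(- \frac{1}{142}\right) = \frac{243}{71}$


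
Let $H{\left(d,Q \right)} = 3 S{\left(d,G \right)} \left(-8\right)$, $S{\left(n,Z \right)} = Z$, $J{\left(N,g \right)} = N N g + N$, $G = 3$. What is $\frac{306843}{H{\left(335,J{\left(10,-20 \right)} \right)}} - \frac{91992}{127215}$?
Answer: $- \frac{481995749}{113080} \approx -4262.4$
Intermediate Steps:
$J{\left(N,g \right)} = N + g N^{2}$ ($J{\left(N,g \right)} = N^{2} g + N = g N^{2} + N = N + g N^{2}$)
$H{\left(d,Q \right)} = -72$ ($H{\left(d,Q \right)} = 3 \cdot 3 \left(-8\right) = 9 \left(-8\right) = -72$)
$\frac{306843}{H{\left(335,J{\left(10,-20 \right)} \right)}} - \frac{91992}{127215} = \frac{306843}{-72} - \frac{91992}{127215} = 306843 \left(- \frac{1}{72}\right) - \frac{30664}{42405} = - \frac{102281}{24} - \frac{30664}{42405} = - \frac{481995749}{113080}$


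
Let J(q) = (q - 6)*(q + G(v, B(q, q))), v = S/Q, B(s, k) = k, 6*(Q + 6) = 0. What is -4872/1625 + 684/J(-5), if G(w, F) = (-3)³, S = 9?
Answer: -150861/143000 ≈ -1.0550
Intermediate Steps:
Q = -6 (Q = -6 + (⅙)*0 = -6 + 0 = -6)
v = -3/2 (v = 9/(-6) = 9*(-⅙) = -3/2 ≈ -1.5000)
G(w, F) = -27
J(q) = (-27 + q)*(-6 + q) (J(q) = (q - 6)*(q - 27) = (-6 + q)*(-27 + q) = (-27 + q)*(-6 + q))
-4872/1625 + 684/J(-5) = -4872/1625 + 684/(162 + (-5)² - 33*(-5)) = -4872*1/1625 + 684/(162 + 25 + 165) = -4872/1625 + 684/352 = -4872/1625 + 684*(1/352) = -4872/1625 + 171/88 = -150861/143000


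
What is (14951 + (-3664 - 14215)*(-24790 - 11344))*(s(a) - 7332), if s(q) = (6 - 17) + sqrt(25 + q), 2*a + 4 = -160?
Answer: -4743979933791 + 646054737*I*sqrt(57) ≈ -4.744e+12 + 4.8776e+9*I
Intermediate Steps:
a = -82 (a = -2 + (1/2)*(-160) = -2 - 80 = -82)
s(q) = -11 + sqrt(25 + q)
(14951 + (-3664 - 14215)*(-24790 - 11344))*(s(a) - 7332) = (14951 + (-3664 - 14215)*(-24790 - 11344))*((-11 + sqrt(25 - 82)) - 7332) = (14951 - 17879*(-36134))*((-11 + sqrt(-57)) - 7332) = (14951 + 646039786)*((-11 + I*sqrt(57)) - 7332) = 646054737*(-7343 + I*sqrt(57)) = -4743979933791 + 646054737*I*sqrt(57)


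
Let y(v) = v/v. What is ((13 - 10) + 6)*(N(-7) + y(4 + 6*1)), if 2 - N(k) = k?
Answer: 90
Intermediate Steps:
N(k) = 2 - k
y(v) = 1
((13 - 10) + 6)*(N(-7) + y(4 + 6*1)) = ((13 - 10) + 6)*((2 - 1*(-7)) + 1) = (3 + 6)*((2 + 7) + 1) = 9*(9 + 1) = 9*10 = 90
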